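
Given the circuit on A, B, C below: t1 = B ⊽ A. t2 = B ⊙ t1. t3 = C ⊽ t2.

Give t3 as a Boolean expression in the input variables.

t1 = B ⊽ A
t2 = B ⊙ t1 = B ⊙ (B ⊽ A)
t3 = C ⊽ t2 = C ⊽ (B ⊙ (B ⊽ A))

C ⊽ (B ⊙ (B ⊽ A))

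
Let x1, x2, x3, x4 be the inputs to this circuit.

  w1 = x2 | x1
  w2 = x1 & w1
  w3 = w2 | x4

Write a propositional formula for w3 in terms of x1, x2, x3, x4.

w1 = x2 | x1
w2 = x1 & w1 = x1 & (x2 | x1)
w3 = w2 | x4 = (x1 & (x2 | x1)) | x4

(x1 & (x2 | x1)) | x4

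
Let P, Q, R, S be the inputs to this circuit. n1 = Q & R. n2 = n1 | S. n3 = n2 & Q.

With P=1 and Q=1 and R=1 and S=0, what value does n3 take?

n1 = 1 & 1 = 1
n2 = 1 | 0 = 1
n3 = 1 & 1 = 1

1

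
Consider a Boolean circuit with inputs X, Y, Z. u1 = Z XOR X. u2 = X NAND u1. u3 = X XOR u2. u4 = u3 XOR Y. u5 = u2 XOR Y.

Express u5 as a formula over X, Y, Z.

u1 = Z XOR X
u2 = X NAND u1 = X NAND (Z XOR X)
u5 = u2 XOR Y = (X NAND (Z XOR X)) XOR Y

(X NAND (Z XOR X)) XOR Y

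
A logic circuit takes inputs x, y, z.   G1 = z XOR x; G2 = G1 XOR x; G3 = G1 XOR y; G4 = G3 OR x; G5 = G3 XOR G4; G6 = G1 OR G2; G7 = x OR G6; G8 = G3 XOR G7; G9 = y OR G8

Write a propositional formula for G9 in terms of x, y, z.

G1 = z XOR x
G2 = G1 XOR x = (z XOR x) XOR x
G3 = G1 XOR y = (z XOR x) XOR y
G6 = G1 OR G2 = (z XOR x) OR ((z XOR x) XOR x)
G7 = x OR G6 = x OR ((z XOR x) OR ((z XOR x) XOR x))
G8 = G3 XOR G7 = ((z XOR x) XOR y) XOR (x OR ((z XOR x) OR ((z XOR x) XOR x)))
G9 = y OR G8 = y OR (((z XOR x) XOR y) XOR (x OR ((z XOR x) OR ((z XOR x) XOR x))))

y OR (((z XOR x) XOR y) XOR (x OR ((z XOR x) OR ((z XOR x) XOR x))))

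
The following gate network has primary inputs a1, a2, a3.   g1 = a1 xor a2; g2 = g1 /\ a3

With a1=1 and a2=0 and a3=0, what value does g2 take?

0

g1 = 1 xor 0 = 1
g2 = 1 /\ 0 = 0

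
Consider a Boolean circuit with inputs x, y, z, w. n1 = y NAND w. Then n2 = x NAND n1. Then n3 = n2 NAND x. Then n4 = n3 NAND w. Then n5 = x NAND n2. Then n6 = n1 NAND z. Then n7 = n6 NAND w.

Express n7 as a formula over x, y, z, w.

((y NAND w) NAND z) NAND w

n1 = y NAND w
n6 = n1 NAND z = (y NAND w) NAND z
n7 = n6 NAND w = ((y NAND w) NAND z) NAND w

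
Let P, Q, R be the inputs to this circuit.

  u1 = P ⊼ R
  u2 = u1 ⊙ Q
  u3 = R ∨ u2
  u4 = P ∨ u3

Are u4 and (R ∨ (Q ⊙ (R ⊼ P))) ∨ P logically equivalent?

u1 = P ⊼ R
u2 = u1 ⊙ Q = (P ⊼ R) ⊙ Q
u3 = R ∨ u2 = R ∨ ((P ⊼ R) ⊙ Q)
u4 = P ∨ u3 = P ∨ (R ∨ ((P ⊼ R) ⊙ Q))
At P=0, Q=0, R=0: circuit gives 0, formula gives 0.
At P=0, Q=0, R=1: circuit gives 1, formula gives 1.
Agrees on all 8 inputs.

Yes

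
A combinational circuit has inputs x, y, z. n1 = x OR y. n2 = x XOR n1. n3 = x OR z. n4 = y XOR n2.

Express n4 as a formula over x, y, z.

n1 = x OR y
n2 = x XOR n1 = x XOR (x OR y)
n4 = y XOR n2 = y XOR (x XOR (x OR y))

y XOR (x XOR (x OR y))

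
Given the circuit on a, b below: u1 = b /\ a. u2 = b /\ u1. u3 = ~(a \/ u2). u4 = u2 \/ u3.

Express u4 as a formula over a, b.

u1 = b /\ a
u2 = b /\ u1 = b /\ (b /\ a)
u3 = ~(a \/ u2) = ~(a \/ (b /\ (b /\ a)))
u4 = u2 \/ u3 = (b /\ (b /\ a)) \/ (~(a \/ (b /\ (b /\ a))))

(b /\ (b /\ a)) \/ (~(a \/ (b /\ (b /\ a))))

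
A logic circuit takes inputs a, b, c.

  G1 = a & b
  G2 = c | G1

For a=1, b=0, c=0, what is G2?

G1 = 1 & 0 = 0
G2 = 0 | 0 = 0

0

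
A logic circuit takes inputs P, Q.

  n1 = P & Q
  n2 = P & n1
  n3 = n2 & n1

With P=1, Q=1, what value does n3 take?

n1 = 1 & 1 = 1
n2 = 1 & 1 = 1
n3 = 1 & 1 = 1

1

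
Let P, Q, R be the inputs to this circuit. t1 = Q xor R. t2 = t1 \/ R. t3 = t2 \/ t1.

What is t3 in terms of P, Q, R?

((Q xor R) \/ R) \/ (Q xor R)

t1 = Q xor R
t2 = t1 \/ R = (Q xor R) \/ R
t3 = t2 \/ t1 = ((Q xor R) \/ R) \/ (Q xor R)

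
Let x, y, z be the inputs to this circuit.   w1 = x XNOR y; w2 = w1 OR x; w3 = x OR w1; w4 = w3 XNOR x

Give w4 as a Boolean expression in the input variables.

w1 = x XNOR y
w3 = x OR w1 = x OR (x XNOR y)
w4 = w3 XNOR x = (x OR (x XNOR y)) XNOR x

(x OR (x XNOR y)) XNOR x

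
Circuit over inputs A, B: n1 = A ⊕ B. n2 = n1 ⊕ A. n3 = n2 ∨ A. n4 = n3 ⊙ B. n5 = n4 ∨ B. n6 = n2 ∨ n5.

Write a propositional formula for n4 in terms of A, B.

(((A ⊕ B) ⊕ A) ∨ A) ⊙ B

n1 = A ⊕ B
n2 = n1 ⊕ A = (A ⊕ B) ⊕ A
n3 = n2 ∨ A = ((A ⊕ B) ⊕ A) ∨ A
n4 = n3 ⊙ B = (((A ⊕ B) ⊕ A) ∨ A) ⊙ B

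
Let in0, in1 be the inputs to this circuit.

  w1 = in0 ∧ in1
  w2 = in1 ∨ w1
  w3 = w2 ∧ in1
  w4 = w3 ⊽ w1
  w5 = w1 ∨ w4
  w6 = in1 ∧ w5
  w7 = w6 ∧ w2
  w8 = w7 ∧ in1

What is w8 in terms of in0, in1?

w1 = in0 ∧ in1
w2 = in1 ∨ w1 = in1 ∨ (in0 ∧ in1)
w3 = w2 ∧ in1 = (in1 ∨ (in0 ∧ in1)) ∧ in1
w4 = w3 ⊽ w1 = ((in1 ∨ (in0 ∧ in1)) ∧ in1) ⊽ (in0 ∧ in1)
w5 = w1 ∨ w4 = (in0 ∧ in1) ∨ (((in1 ∨ (in0 ∧ in1)) ∧ in1) ⊽ (in0 ∧ in1))
w6 = in1 ∧ w5 = in1 ∧ ((in0 ∧ in1) ∨ (((in1 ∨ (in0 ∧ in1)) ∧ in1) ⊽ (in0 ∧ in1)))
w7 = w6 ∧ w2 = (in1 ∧ ((in0 ∧ in1) ∨ (((in1 ∨ (in0 ∧ in1)) ∧ in1) ⊽ (in0 ∧ in1)))) ∧ (in1 ∨ (in0 ∧ in1))
w8 = w7 ∧ in1 = ((in1 ∧ ((in0 ∧ in1) ∨ (((in1 ∨ (in0 ∧ in1)) ∧ in1) ⊽ (in0 ∧ in1)))) ∧ (in1 ∨ (in0 ∧ in1))) ∧ in1

((in1 ∧ ((in0 ∧ in1) ∨ (((in1 ∨ (in0 ∧ in1)) ∧ in1) ⊽ (in0 ∧ in1)))) ∧ (in1 ∨ (in0 ∧ in1))) ∧ in1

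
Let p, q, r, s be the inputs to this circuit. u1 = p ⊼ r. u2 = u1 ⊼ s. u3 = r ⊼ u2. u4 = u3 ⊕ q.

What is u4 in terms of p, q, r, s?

u1 = p ⊼ r
u2 = u1 ⊼ s = (p ⊼ r) ⊼ s
u3 = r ⊼ u2 = r ⊼ ((p ⊼ r) ⊼ s)
u4 = u3 ⊕ q = (r ⊼ ((p ⊼ r) ⊼ s)) ⊕ q

(r ⊼ ((p ⊼ r) ⊼ s)) ⊕ q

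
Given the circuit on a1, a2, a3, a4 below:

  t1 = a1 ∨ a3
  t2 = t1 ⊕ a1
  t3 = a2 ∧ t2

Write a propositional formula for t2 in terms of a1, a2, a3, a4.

t1 = a1 ∨ a3
t2 = t1 ⊕ a1 = (a1 ∨ a3) ⊕ a1

(a1 ∨ a3) ⊕ a1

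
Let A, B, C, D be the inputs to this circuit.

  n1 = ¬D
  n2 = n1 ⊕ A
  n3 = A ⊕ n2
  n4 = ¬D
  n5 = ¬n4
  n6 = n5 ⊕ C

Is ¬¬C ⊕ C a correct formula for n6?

No

n4 = ¬D
n5 = ¬n4 = ¬¬D
n6 = n5 ⊕ C = ¬¬D ⊕ C
At A=0, B=0, C=0, D=1: circuit gives 1, formula gives 0.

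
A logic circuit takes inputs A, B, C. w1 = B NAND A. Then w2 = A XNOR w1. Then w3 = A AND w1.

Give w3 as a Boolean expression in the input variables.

w1 = B NAND A
w3 = A AND w1 = A AND (B NAND A)

A AND (B NAND A)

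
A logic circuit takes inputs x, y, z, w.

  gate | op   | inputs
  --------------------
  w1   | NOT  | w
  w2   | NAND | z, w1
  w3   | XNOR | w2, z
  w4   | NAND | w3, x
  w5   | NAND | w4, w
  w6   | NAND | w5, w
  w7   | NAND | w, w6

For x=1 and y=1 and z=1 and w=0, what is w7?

1

w1 = NOT 0 = 1
w2 = 1 NAND 1 = 0
w3 = 0 XNOR 1 = 0
w4 = 0 NAND 1 = 1
w5 = 1 NAND 0 = 1
w6 = 1 NAND 0 = 1
w7 = 0 NAND 1 = 1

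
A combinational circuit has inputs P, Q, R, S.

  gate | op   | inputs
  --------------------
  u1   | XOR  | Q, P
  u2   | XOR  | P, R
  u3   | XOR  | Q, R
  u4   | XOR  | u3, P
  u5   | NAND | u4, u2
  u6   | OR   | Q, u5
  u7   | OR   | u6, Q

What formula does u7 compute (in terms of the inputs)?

(Q OR (((Q XOR R) XOR P) NAND (P XOR R))) OR Q

u2 = P XOR R
u3 = Q XOR R
u4 = u3 XOR P = (Q XOR R) XOR P
u5 = u4 NAND u2 = ((Q XOR R) XOR P) NAND (P XOR R)
u6 = Q OR u5 = Q OR (((Q XOR R) XOR P) NAND (P XOR R))
u7 = u6 OR Q = (Q OR (((Q XOR R) XOR P) NAND (P XOR R))) OR Q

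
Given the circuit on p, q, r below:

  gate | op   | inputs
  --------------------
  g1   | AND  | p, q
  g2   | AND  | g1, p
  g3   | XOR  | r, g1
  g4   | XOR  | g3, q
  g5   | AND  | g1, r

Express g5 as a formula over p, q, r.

g1 = p AND q
g5 = g1 AND r = (p AND q) AND r

(p AND q) AND r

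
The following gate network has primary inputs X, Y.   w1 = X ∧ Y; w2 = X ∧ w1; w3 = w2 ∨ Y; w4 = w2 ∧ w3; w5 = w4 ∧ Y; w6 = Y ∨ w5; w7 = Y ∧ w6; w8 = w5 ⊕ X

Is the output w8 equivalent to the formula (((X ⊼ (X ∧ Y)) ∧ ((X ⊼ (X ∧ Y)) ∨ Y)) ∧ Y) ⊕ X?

No

w1 = X ∧ Y
w2 = X ∧ w1 = X ∧ (X ∧ Y)
w3 = w2 ∨ Y = (X ∧ (X ∧ Y)) ∨ Y
w4 = w2 ∧ w3 = (X ∧ (X ∧ Y)) ∧ ((X ∧ (X ∧ Y)) ∨ Y)
w5 = w4 ∧ Y = ((X ∧ (X ∧ Y)) ∧ ((X ∧ (X ∧ Y)) ∨ Y)) ∧ Y
w8 = w5 ⊕ X = (((X ∧ (X ∧ Y)) ∧ ((X ∧ (X ∧ Y)) ∨ Y)) ∧ Y) ⊕ X
At X=0, Y=1: circuit gives 0, formula gives 1.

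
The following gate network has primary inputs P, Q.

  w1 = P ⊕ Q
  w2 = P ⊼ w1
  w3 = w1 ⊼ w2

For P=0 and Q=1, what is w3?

0

w1 = 0 ⊕ 1 = 1
w2 = 0 ⊼ 1 = 1
w3 = 1 ⊼ 1 = 0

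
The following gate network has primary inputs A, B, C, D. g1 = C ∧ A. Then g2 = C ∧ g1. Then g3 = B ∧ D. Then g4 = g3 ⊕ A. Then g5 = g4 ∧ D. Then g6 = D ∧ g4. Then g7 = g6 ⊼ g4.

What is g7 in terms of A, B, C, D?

g3 = B ∧ D
g4 = g3 ⊕ A = (B ∧ D) ⊕ A
g6 = D ∧ g4 = D ∧ ((B ∧ D) ⊕ A)
g7 = g6 ⊼ g4 = (D ∧ ((B ∧ D) ⊕ A)) ⊼ ((B ∧ D) ⊕ A)

(D ∧ ((B ∧ D) ⊕ A)) ⊼ ((B ∧ D) ⊕ A)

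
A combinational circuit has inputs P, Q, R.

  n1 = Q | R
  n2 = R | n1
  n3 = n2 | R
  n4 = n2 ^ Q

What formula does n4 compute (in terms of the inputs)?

(R | (Q | R)) ^ Q

n1 = Q | R
n2 = R | n1 = R | (Q | R)
n4 = n2 ^ Q = (R | (Q | R)) ^ Q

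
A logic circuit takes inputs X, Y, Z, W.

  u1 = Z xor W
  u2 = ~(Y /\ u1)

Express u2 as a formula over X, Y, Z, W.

~(Y /\ (Z xor W))

u1 = Z xor W
u2 = ~(Y /\ u1) = ~(Y /\ (Z xor W))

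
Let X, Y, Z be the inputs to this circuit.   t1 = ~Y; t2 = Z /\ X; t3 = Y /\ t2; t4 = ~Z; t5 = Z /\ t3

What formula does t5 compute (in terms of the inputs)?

Z /\ (Y /\ (Z /\ X))

t2 = Z /\ X
t3 = Y /\ t2 = Y /\ (Z /\ X)
t5 = Z /\ t3 = Z /\ (Y /\ (Z /\ X))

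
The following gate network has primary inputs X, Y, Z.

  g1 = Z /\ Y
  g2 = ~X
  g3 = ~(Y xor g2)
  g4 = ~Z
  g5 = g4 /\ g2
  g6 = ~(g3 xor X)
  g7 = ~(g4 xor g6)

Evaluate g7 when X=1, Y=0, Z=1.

g2 = ~1 = 0
g3 = ~(0 xor 0) = 1
g4 = ~1 = 0
g6 = ~(1 xor 1) = 1
g7 = ~(0 xor 1) = 0

0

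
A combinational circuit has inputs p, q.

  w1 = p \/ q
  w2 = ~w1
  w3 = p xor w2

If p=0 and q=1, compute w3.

0

w1 = 0 \/ 1 = 1
w2 = ~1 = 0
w3 = 0 xor 0 = 0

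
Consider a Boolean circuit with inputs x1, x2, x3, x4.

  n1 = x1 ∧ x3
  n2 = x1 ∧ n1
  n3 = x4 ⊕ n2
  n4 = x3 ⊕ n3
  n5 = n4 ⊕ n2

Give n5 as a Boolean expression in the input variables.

(x3 ⊕ (x4 ⊕ (x1 ∧ (x1 ∧ x3)))) ⊕ (x1 ∧ (x1 ∧ x3))

n1 = x1 ∧ x3
n2 = x1 ∧ n1 = x1 ∧ (x1 ∧ x3)
n3 = x4 ⊕ n2 = x4 ⊕ (x1 ∧ (x1 ∧ x3))
n4 = x3 ⊕ n3 = x3 ⊕ (x4 ⊕ (x1 ∧ (x1 ∧ x3)))
n5 = n4 ⊕ n2 = (x3 ⊕ (x4 ⊕ (x1 ∧ (x1 ∧ x3)))) ⊕ (x1 ∧ (x1 ∧ x3))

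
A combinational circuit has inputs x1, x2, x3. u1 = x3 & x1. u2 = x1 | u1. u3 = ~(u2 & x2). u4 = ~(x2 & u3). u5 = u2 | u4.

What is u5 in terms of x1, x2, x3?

u1 = x3 & x1
u2 = x1 | u1 = x1 | (x3 & x1)
u3 = ~(u2 & x2) = ~((x1 | (x3 & x1)) & x2)
u4 = ~(x2 & u3) = ~(x2 & (~((x1 | (x3 & x1)) & x2)))
u5 = u2 | u4 = (x1 | (x3 & x1)) | (~(x2 & (~((x1 | (x3 & x1)) & x2))))

(x1 | (x3 & x1)) | (~(x2 & (~((x1 | (x3 & x1)) & x2))))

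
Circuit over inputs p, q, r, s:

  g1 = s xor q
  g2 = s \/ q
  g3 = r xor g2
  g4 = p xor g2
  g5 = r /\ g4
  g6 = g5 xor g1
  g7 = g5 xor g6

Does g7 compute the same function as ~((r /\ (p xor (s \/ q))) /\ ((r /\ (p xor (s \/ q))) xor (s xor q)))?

g1 = s xor q
g2 = s \/ q
g4 = p xor g2 = p xor (s \/ q)
g5 = r /\ g4 = r /\ (p xor (s \/ q))
g6 = g5 xor g1 = (r /\ (p xor (s \/ q))) xor (s xor q)
g7 = g5 xor g6 = (r /\ (p xor (s \/ q))) xor ((r /\ (p xor (s \/ q))) xor (s xor q))
At p=0, q=0, r=0, s=0: circuit gives 0, formula gives 1.

No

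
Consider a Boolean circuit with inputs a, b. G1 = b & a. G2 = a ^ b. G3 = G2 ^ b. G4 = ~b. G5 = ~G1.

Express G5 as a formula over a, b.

G1 = b & a
G5 = ~G1 = ~(b & a)

~(b & a)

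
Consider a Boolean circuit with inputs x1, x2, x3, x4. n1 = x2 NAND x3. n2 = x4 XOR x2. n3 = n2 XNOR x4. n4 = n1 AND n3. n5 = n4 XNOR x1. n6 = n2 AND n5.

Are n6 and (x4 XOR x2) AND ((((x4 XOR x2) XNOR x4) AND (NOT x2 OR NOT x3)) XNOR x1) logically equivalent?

n1 = x2 NAND x3
n2 = x4 XOR x2
n3 = n2 XNOR x4 = (x4 XOR x2) XNOR x4
n4 = n1 AND n3 = (x2 NAND x3) AND ((x4 XOR x2) XNOR x4)
n5 = n4 XNOR x1 = ((x2 NAND x3) AND ((x4 XOR x2) XNOR x4)) XNOR x1
n6 = n2 AND n5 = (x4 XOR x2) AND (((x2 NAND x3) AND ((x4 XOR x2) XNOR x4)) XNOR x1)
At x1=0, x2=0, x3=0, x4=0: circuit gives 0, formula gives 0.
At x1=0, x2=1, x3=0, x4=0: circuit gives 1, formula gives 1.
Agrees on all 16 inputs.

Yes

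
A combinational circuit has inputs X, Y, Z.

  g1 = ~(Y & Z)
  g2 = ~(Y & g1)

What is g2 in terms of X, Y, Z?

~(Y & (~(Y & Z)))

g1 = ~(Y & Z)
g2 = ~(Y & g1) = ~(Y & (~(Y & Z)))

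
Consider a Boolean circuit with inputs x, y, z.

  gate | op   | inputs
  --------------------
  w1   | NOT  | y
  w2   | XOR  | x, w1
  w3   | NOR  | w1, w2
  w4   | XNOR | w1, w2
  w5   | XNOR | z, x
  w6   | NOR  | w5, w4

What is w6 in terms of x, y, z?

(z XNOR x) NOR (NOT y XNOR (x XOR NOT y))

w1 = NOT y
w2 = x XOR w1 = x XOR NOT y
w4 = w1 XNOR w2 = NOT y XNOR (x XOR NOT y)
w5 = z XNOR x
w6 = w5 NOR w4 = (z XNOR x) NOR (NOT y XNOR (x XOR NOT y))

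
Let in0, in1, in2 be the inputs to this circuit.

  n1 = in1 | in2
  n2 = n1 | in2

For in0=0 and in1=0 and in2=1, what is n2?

n1 = 0 | 1 = 1
n2 = 1 | 1 = 1

1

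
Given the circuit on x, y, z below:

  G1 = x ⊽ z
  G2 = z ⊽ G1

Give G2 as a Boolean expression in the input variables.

z ⊽ (x ⊽ z)

G1 = x ⊽ z
G2 = z ⊽ G1 = z ⊽ (x ⊽ z)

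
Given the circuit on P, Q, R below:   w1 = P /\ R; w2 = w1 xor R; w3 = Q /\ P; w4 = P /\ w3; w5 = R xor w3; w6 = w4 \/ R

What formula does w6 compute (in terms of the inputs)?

(P /\ (Q /\ P)) \/ R

w3 = Q /\ P
w4 = P /\ w3 = P /\ (Q /\ P)
w6 = w4 \/ R = (P /\ (Q /\ P)) \/ R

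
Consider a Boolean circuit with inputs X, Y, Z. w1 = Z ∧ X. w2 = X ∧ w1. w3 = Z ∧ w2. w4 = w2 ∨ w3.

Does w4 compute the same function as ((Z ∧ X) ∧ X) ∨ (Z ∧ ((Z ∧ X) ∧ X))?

Yes

w1 = Z ∧ X
w2 = X ∧ w1 = X ∧ (Z ∧ X)
w3 = Z ∧ w2 = Z ∧ (X ∧ (Z ∧ X))
w4 = w2 ∨ w3 = (X ∧ (Z ∧ X)) ∨ (Z ∧ (X ∧ (Z ∧ X)))
At X=0, Y=0, Z=0: circuit gives 0, formula gives 0.
At X=1, Y=0, Z=1: circuit gives 1, formula gives 1.
Agrees on all 8 inputs.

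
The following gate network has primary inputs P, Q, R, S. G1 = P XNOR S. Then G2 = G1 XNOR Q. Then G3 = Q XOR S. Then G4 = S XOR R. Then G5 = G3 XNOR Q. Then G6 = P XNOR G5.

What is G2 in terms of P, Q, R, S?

(P XNOR S) XNOR Q

G1 = P XNOR S
G2 = G1 XNOR Q = (P XNOR S) XNOR Q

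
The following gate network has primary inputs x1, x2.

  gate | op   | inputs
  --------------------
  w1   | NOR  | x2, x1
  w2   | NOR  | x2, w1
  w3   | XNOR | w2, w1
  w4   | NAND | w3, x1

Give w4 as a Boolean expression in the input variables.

w1 = x2 NOR x1
w2 = x2 NOR w1 = x2 NOR (x2 NOR x1)
w3 = w2 XNOR w1 = (x2 NOR (x2 NOR x1)) XNOR (x2 NOR x1)
w4 = w3 NAND x1 = ((x2 NOR (x2 NOR x1)) XNOR (x2 NOR x1)) NAND x1

((x2 NOR (x2 NOR x1)) XNOR (x2 NOR x1)) NAND x1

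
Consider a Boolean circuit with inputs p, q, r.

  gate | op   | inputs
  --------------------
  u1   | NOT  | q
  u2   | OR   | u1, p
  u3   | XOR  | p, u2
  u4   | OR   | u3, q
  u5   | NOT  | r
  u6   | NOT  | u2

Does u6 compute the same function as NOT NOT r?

u1 = NOT q
u2 = u1 OR p = NOT q OR p
u6 = NOT u2 = NOT (NOT q OR p)
At p=0, q=0, r=1: circuit gives 0, formula gives 1.

No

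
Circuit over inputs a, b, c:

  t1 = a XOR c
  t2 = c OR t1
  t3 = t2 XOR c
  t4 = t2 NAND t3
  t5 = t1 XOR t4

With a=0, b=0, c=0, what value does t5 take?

1

t1 = 0 XOR 0 = 0
t2 = 0 OR 0 = 0
t3 = 0 XOR 0 = 0
t4 = 0 NAND 0 = 1
t5 = 0 XOR 1 = 1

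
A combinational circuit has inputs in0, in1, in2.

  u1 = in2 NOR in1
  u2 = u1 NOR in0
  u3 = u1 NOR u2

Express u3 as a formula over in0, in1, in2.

u1 = in2 NOR in1
u2 = u1 NOR in0 = (in2 NOR in1) NOR in0
u3 = u1 NOR u2 = (in2 NOR in1) NOR ((in2 NOR in1) NOR in0)

(in2 NOR in1) NOR ((in2 NOR in1) NOR in0)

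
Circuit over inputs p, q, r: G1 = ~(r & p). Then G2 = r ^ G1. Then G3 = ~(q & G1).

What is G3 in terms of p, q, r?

G1 = ~(r & p)
G3 = ~(q & G1) = ~(q & (~(r & p)))

~(q & (~(r & p)))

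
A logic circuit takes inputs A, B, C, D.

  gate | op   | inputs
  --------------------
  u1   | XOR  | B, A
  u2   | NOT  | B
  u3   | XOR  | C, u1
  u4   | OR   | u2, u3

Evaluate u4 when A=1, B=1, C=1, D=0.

u1 = 1 XOR 1 = 0
u2 = NOT 1 = 0
u3 = 1 XOR 0 = 1
u4 = 0 OR 1 = 1

1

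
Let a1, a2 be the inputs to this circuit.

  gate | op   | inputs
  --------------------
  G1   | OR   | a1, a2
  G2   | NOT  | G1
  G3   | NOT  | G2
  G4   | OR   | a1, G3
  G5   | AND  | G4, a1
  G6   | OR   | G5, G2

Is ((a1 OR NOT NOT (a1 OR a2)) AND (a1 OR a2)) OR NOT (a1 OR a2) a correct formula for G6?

G1 = a1 OR a2
G2 = NOT G1 = NOT (a1 OR a2)
G3 = NOT G2 = NOT NOT (a1 OR a2)
G4 = a1 OR G3 = a1 OR NOT NOT (a1 OR a2)
G5 = G4 AND a1 = (a1 OR NOT NOT (a1 OR a2)) AND a1
G6 = G5 OR G2 = ((a1 OR NOT NOT (a1 OR a2)) AND a1) OR NOT (a1 OR a2)
At a1=0, a2=1: circuit gives 0, formula gives 1.

No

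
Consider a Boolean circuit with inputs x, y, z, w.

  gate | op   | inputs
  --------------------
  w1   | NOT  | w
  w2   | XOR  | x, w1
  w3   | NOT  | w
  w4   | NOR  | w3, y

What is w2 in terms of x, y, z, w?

w1 = NOT w
w2 = x XOR w1 = x XOR NOT w

x XOR NOT w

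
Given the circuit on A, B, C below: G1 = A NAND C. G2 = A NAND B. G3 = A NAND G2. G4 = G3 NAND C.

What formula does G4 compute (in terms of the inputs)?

G2 = A NAND B
G3 = A NAND G2 = A NAND (A NAND B)
G4 = G3 NAND C = (A NAND (A NAND B)) NAND C

(A NAND (A NAND B)) NAND C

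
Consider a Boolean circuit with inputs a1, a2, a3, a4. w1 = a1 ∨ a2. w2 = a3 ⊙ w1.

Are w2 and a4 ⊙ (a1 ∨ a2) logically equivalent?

w1 = a1 ∨ a2
w2 = a3 ⊙ w1 = a3 ⊙ (a1 ∨ a2)
At a1=0, a2=0, a3=0, a4=1: circuit gives 1, formula gives 0.

No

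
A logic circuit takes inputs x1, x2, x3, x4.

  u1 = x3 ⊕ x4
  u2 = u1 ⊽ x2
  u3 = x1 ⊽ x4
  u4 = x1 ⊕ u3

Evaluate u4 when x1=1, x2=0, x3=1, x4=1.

1

u3 = 1 ⊽ 1 = 0
u4 = 1 ⊕ 0 = 1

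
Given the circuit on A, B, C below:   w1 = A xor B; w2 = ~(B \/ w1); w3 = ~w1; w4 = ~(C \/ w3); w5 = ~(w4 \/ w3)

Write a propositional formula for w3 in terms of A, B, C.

w1 = A xor B
w3 = ~w1 = ~(A xor B)

~(A xor B)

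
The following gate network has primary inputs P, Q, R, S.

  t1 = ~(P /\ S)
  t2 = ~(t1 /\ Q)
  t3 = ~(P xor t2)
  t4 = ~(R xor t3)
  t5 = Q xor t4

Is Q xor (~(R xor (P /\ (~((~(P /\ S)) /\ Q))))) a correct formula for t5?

No

t1 = ~(P /\ S)
t2 = ~(t1 /\ Q) = ~((~(P /\ S)) /\ Q)
t3 = ~(P xor t2) = ~(P xor (~((~(P /\ S)) /\ Q)))
t4 = ~(R xor t3) = ~(R xor (~(P xor (~((~(P /\ S)) /\ Q)))))
t5 = Q xor t4 = Q xor (~(R xor (~(P xor (~((~(P /\ S)) /\ Q))))))
At P=0, Q=1, R=0, S=0: circuit gives 1, formula gives 0.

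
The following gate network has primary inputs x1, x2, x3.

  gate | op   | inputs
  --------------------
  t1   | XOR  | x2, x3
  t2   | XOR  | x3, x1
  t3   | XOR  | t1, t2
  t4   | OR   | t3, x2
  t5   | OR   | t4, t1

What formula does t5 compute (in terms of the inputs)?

t1 = x2 XOR x3
t2 = x3 XOR x1
t3 = t1 XOR t2 = (x2 XOR x3) XOR (x3 XOR x1)
t4 = t3 OR x2 = ((x2 XOR x3) XOR (x3 XOR x1)) OR x2
t5 = t4 OR t1 = (((x2 XOR x3) XOR (x3 XOR x1)) OR x2) OR (x2 XOR x3)

(((x2 XOR x3) XOR (x3 XOR x1)) OR x2) OR (x2 XOR x3)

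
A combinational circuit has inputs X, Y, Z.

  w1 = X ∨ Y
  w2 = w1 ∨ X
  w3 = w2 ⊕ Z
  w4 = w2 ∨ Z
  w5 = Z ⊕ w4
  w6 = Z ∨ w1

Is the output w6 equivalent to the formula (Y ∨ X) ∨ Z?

w1 = X ∨ Y
w6 = Z ∨ w1 = Z ∨ (X ∨ Y)
At X=0, Y=0, Z=0: circuit gives 0, formula gives 0.
At X=0, Y=0, Z=1: circuit gives 1, formula gives 1.
Agrees on all 8 inputs.

Yes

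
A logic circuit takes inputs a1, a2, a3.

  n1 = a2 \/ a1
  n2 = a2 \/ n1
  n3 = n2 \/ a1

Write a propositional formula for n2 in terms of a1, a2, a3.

n1 = a2 \/ a1
n2 = a2 \/ n1 = a2 \/ (a2 \/ a1)

a2 \/ (a2 \/ a1)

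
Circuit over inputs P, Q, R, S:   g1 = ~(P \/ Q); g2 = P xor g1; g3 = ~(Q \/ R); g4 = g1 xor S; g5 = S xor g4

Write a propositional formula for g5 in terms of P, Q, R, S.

g1 = ~(P \/ Q)
g4 = g1 xor S = (~(P \/ Q)) xor S
g5 = S xor g4 = S xor ((~(P \/ Q)) xor S)

S xor ((~(P \/ Q)) xor S)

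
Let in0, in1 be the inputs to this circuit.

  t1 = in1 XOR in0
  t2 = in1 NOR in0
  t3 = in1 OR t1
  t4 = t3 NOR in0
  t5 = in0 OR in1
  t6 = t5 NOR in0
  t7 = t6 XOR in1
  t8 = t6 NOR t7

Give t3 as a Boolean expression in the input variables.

t1 = in1 XOR in0
t3 = in1 OR t1 = in1 OR (in1 XOR in0)

in1 OR (in1 XOR in0)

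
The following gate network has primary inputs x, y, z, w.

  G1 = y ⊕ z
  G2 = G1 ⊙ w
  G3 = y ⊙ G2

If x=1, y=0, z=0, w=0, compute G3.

0

G1 = 0 ⊕ 0 = 0
G2 = 0 ⊙ 0 = 1
G3 = 0 ⊙ 1 = 0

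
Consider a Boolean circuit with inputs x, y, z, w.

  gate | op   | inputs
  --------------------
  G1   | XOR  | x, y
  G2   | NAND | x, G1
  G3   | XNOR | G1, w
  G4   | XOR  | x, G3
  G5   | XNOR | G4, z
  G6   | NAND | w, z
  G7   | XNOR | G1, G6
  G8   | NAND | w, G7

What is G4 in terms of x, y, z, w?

G1 = x XOR y
G3 = G1 XNOR w = (x XOR y) XNOR w
G4 = x XOR G3 = x XOR ((x XOR y) XNOR w)

x XOR ((x XOR y) XNOR w)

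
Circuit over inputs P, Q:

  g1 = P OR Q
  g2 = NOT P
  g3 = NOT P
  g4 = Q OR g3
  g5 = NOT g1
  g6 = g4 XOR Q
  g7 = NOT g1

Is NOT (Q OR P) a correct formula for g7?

g1 = P OR Q
g7 = NOT g1 = NOT (P OR Q)
At P=0, Q=1: circuit gives 0, formula gives 0.
At P=0, Q=0: circuit gives 1, formula gives 1.
Agrees on all 4 inputs.

Yes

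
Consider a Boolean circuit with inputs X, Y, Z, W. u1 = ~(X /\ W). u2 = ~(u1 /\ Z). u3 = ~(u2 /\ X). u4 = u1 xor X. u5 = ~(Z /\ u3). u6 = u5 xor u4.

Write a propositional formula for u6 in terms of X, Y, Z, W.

u1 = ~(X /\ W)
u2 = ~(u1 /\ Z) = ~((~(X /\ W)) /\ Z)
u3 = ~(u2 /\ X) = ~((~((~(X /\ W)) /\ Z)) /\ X)
u4 = u1 xor X = (~(X /\ W)) xor X
u5 = ~(Z /\ u3) = ~(Z /\ (~((~((~(X /\ W)) /\ Z)) /\ X)))
u6 = u5 xor u4 = (~(Z /\ (~((~((~(X /\ W)) /\ Z)) /\ X)))) xor ((~(X /\ W)) xor X)

(~(Z /\ (~((~((~(X /\ W)) /\ Z)) /\ X)))) xor ((~(X /\ W)) xor X)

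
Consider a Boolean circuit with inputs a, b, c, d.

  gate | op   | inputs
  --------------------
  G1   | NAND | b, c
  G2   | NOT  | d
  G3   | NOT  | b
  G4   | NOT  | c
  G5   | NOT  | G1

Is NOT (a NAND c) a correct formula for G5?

G1 = b NAND c
G5 = NOT G1 = NOT (b NAND c)
At a=0, b=1, c=1, d=0: circuit gives 1, formula gives 0.

No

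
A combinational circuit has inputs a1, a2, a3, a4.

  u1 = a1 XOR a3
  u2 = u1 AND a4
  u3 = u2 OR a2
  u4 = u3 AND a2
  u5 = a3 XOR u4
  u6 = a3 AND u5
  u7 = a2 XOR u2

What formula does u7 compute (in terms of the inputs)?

u1 = a1 XOR a3
u2 = u1 AND a4 = (a1 XOR a3) AND a4
u7 = a2 XOR u2 = a2 XOR ((a1 XOR a3) AND a4)

a2 XOR ((a1 XOR a3) AND a4)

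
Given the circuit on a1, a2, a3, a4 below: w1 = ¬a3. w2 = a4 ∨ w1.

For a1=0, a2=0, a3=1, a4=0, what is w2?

w1 = ¬1 = 0
w2 = 0 ∨ 0 = 0

0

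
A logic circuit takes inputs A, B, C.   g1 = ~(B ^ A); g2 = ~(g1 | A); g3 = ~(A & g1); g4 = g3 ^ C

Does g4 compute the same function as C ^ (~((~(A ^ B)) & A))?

g1 = ~(B ^ A)
g3 = ~(A & g1) = ~(A & (~(B ^ A)))
g4 = g3 ^ C = (~(A & (~(B ^ A)))) ^ C
At A=0, B=0, C=1: circuit gives 0, formula gives 0.
At A=0, B=0, C=0: circuit gives 1, formula gives 1.
Agrees on all 8 inputs.

Yes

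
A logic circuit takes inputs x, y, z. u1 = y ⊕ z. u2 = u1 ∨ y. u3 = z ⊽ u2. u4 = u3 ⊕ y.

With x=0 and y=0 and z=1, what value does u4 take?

u1 = 0 ⊕ 1 = 1
u2 = 1 ∨ 0 = 1
u3 = 1 ⊽ 1 = 0
u4 = 0 ⊕ 0 = 0

0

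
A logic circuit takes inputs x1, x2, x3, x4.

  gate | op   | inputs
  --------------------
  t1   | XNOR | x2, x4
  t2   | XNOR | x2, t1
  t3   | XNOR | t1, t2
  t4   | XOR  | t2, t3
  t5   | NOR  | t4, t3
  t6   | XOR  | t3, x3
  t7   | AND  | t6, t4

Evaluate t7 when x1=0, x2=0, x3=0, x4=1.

0

t1 = 0 XNOR 1 = 0
t2 = 0 XNOR 0 = 1
t3 = 0 XNOR 1 = 0
t4 = 1 XOR 0 = 1
t6 = 0 XOR 0 = 0
t7 = 0 AND 1 = 0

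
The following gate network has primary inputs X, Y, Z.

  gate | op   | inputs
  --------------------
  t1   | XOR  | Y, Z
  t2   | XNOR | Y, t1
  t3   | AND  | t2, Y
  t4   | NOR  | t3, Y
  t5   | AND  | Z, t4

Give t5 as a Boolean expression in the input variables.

t1 = Y XOR Z
t2 = Y XNOR t1 = Y XNOR (Y XOR Z)
t3 = t2 AND Y = (Y XNOR (Y XOR Z)) AND Y
t4 = t3 NOR Y = ((Y XNOR (Y XOR Z)) AND Y) NOR Y
t5 = Z AND t4 = Z AND (((Y XNOR (Y XOR Z)) AND Y) NOR Y)

Z AND (((Y XNOR (Y XOR Z)) AND Y) NOR Y)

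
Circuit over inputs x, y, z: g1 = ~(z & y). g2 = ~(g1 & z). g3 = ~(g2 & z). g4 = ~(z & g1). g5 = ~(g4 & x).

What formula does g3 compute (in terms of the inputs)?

g1 = ~(z & y)
g2 = ~(g1 & z) = ~((~(z & y)) & z)
g3 = ~(g2 & z) = ~((~((~(z & y)) & z)) & z)

~((~((~(z & y)) & z)) & z)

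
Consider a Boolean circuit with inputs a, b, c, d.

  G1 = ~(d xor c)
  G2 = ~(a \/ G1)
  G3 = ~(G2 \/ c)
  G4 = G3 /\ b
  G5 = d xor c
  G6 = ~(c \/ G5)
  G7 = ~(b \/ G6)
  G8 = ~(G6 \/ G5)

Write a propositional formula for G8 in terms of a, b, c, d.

G5 = d xor c
G6 = ~(c \/ G5) = ~(c \/ (d xor c))
G8 = ~(G6 \/ G5) = ~((~(c \/ (d xor c))) \/ (d xor c))

~((~(c \/ (d xor c))) \/ (d xor c))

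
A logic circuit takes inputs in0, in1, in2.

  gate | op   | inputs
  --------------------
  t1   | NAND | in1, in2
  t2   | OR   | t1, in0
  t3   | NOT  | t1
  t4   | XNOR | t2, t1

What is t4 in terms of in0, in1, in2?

((in1 NAND in2) OR in0) XNOR (in1 NAND in2)

t1 = in1 NAND in2
t2 = t1 OR in0 = (in1 NAND in2) OR in0
t4 = t2 XNOR t1 = ((in1 NAND in2) OR in0) XNOR (in1 NAND in2)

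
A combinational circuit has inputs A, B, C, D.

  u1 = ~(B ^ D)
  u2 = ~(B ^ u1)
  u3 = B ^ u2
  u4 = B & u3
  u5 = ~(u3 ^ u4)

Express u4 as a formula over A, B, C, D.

u1 = ~(B ^ D)
u2 = ~(B ^ u1) = ~(B ^ (~(B ^ D)))
u3 = B ^ u2 = B ^ (~(B ^ (~(B ^ D))))
u4 = B & u3 = B & (B ^ (~(B ^ (~(B ^ D)))))

B & (B ^ (~(B ^ (~(B ^ D)))))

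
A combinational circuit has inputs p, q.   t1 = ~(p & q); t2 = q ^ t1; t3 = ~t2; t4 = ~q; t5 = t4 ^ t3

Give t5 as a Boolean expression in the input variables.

~q ^ ~(q ^ (~(p & q)))

t1 = ~(p & q)
t2 = q ^ t1 = q ^ (~(p & q))
t3 = ~t2 = ~(q ^ (~(p & q)))
t4 = ~q
t5 = t4 ^ t3 = ~q ^ ~(q ^ (~(p & q)))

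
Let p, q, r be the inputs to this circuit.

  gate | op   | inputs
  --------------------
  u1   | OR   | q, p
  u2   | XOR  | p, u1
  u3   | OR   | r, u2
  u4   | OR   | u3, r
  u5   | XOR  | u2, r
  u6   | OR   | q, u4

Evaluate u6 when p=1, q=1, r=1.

u1 = 1 OR 1 = 1
u2 = 1 XOR 1 = 0
u3 = 1 OR 0 = 1
u4 = 1 OR 1 = 1
u6 = 1 OR 1 = 1

1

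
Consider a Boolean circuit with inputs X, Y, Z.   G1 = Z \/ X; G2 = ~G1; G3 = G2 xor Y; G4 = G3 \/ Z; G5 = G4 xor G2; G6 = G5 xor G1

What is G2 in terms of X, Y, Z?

G1 = Z \/ X
G2 = ~G1 = ~(Z \/ X)

~(Z \/ X)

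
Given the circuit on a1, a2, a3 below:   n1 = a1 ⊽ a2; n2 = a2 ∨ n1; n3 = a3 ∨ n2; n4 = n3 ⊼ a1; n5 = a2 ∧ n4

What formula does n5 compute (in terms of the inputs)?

n1 = a1 ⊽ a2
n2 = a2 ∨ n1 = a2 ∨ (a1 ⊽ a2)
n3 = a3 ∨ n2 = a3 ∨ (a2 ∨ (a1 ⊽ a2))
n4 = n3 ⊼ a1 = (a3 ∨ (a2 ∨ (a1 ⊽ a2))) ⊼ a1
n5 = a2 ∧ n4 = a2 ∧ ((a3 ∨ (a2 ∨ (a1 ⊽ a2))) ⊼ a1)

a2 ∧ ((a3 ∨ (a2 ∨ (a1 ⊽ a2))) ⊼ a1)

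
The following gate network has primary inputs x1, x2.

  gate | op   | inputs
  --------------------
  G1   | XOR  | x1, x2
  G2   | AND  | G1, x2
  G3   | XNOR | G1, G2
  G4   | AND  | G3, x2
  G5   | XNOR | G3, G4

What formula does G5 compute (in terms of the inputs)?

((x1 XOR x2) XNOR ((x1 XOR x2) AND x2)) XNOR (((x1 XOR x2) XNOR ((x1 XOR x2) AND x2)) AND x2)

G1 = x1 XOR x2
G2 = G1 AND x2 = (x1 XOR x2) AND x2
G3 = G1 XNOR G2 = (x1 XOR x2) XNOR ((x1 XOR x2) AND x2)
G4 = G3 AND x2 = ((x1 XOR x2) XNOR ((x1 XOR x2) AND x2)) AND x2
G5 = G3 XNOR G4 = ((x1 XOR x2) XNOR ((x1 XOR x2) AND x2)) XNOR (((x1 XOR x2) XNOR ((x1 XOR x2) AND x2)) AND x2)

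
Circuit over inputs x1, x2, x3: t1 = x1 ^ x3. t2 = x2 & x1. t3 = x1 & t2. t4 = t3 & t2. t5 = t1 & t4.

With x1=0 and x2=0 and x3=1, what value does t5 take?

0

t1 = 0 ^ 1 = 1
t2 = 0 & 0 = 0
t3 = 0 & 0 = 0
t4 = 0 & 0 = 0
t5 = 1 & 0 = 0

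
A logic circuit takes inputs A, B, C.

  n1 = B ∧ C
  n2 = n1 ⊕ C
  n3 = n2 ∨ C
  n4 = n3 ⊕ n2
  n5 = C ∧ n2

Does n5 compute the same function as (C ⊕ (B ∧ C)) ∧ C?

n1 = B ∧ C
n2 = n1 ⊕ C = (B ∧ C) ⊕ C
n5 = C ∧ n2 = C ∧ ((B ∧ C) ⊕ C)
At A=0, B=0, C=0: circuit gives 0, formula gives 0.
At A=0, B=0, C=1: circuit gives 1, formula gives 1.
Agrees on all 8 inputs.

Yes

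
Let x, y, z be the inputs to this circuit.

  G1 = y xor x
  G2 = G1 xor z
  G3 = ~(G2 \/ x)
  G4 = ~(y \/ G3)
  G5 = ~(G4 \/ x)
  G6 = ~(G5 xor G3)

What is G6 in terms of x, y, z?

~((~((~(y \/ (~(((y xor x) xor z) \/ x)))) \/ x)) xor (~(((y xor x) xor z) \/ x)))

G1 = y xor x
G2 = G1 xor z = (y xor x) xor z
G3 = ~(G2 \/ x) = ~(((y xor x) xor z) \/ x)
G4 = ~(y \/ G3) = ~(y \/ (~(((y xor x) xor z) \/ x)))
G5 = ~(G4 \/ x) = ~((~(y \/ (~(((y xor x) xor z) \/ x)))) \/ x)
G6 = ~(G5 xor G3) = ~((~((~(y \/ (~(((y xor x) xor z) \/ x)))) \/ x)) xor (~(((y xor x) xor z) \/ x)))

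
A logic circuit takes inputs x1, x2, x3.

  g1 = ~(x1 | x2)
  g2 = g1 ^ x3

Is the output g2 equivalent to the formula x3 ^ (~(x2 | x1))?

g1 = ~(x1 | x2)
g2 = g1 ^ x3 = (~(x1 | x2)) ^ x3
At x1=0, x2=0, x3=1: circuit gives 0, formula gives 0.
At x1=0, x2=0, x3=0: circuit gives 1, formula gives 1.
Agrees on all 8 inputs.

Yes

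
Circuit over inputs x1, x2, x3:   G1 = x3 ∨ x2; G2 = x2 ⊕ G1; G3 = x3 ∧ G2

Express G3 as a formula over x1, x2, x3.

G1 = x3 ∨ x2
G2 = x2 ⊕ G1 = x2 ⊕ (x3 ∨ x2)
G3 = x3 ∧ G2 = x3 ∧ (x2 ⊕ (x3 ∨ x2))

x3 ∧ (x2 ⊕ (x3 ∨ x2))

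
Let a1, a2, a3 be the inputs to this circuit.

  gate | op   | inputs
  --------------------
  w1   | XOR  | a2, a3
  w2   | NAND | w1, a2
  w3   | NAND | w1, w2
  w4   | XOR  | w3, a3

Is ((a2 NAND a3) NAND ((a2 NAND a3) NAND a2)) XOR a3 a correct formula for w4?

No

w1 = a2 XOR a3
w2 = w1 NAND a2 = (a2 XOR a3) NAND a2
w3 = w1 NAND w2 = (a2 XOR a3) NAND ((a2 XOR a3) NAND a2)
w4 = w3 XOR a3 = ((a2 XOR a3) NAND ((a2 XOR a3) NAND a2)) XOR a3
At a1=0, a2=0, a3=0: circuit gives 1, formula gives 0.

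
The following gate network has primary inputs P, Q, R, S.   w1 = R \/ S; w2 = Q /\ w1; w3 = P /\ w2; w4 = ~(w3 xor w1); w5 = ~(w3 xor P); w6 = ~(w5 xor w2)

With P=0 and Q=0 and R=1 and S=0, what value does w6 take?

0

w1 = 1 \/ 0 = 1
w2 = 0 /\ 1 = 0
w3 = 0 /\ 0 = 0
w5 = ~(0 xor 0) = 1
w6 = ~(1 xor 0) = 0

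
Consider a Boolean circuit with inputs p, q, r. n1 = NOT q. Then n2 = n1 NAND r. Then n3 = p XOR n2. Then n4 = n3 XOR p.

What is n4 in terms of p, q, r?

(p XOR (NOT q NAND r)) XOR p

n1 = NOT q
n2 = n1 NAND r = NOT q NAND r
n3 = p XOR n2 = p XOR (NOT q NAND r)
n4 = n3 XOR p = (p XOR (NOT q NAND r)) XOR p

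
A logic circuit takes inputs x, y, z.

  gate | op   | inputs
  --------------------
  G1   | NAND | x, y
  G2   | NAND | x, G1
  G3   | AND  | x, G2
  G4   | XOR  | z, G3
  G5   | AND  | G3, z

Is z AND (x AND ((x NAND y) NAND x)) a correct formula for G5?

G1 = x NAND y
G2 = x NAND G1 = x NAND (x NAND y)
G3 = x AND G2 = x AND (x NAND (x NAND y))
G5 = G3 AND z = (x AND (x NAND (x NAND y))) AND z
At x=0, y=0, z=0: circuit gives 0, formula gives 0.
At x=1, y=1, z=1: circuit gives 1, formula gives 1.
Agrees on all 8 inputs.

Yes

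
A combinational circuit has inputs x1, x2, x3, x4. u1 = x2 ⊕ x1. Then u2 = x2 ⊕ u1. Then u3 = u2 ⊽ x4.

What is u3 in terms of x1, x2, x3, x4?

u1 = x2 ⊕ x1
u2 = x2 ⊕ u1 = x2 ⊕ (x2 ⊕ x1)
u3 = u2 ⊽ x4 = (x2 ⊕ (x2 ⊕ x1)) ⊽ x4

(x2 ⊕ (x2 ⊕ x1)) ⊽ x4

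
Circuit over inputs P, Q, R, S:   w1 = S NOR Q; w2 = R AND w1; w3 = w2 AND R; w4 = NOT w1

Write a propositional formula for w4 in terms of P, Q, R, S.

w1 = S NOR Q
w4 = NOT w1 = NOT (S NOR Q)

NOT (S NOR Q)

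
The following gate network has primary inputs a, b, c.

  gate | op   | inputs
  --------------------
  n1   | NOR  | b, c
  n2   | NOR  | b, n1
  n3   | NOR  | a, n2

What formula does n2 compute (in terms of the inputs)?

n1 = b NOR c
n2 = b NOR n1 = b NOR (b NOR c)

b NOR (b NOR c)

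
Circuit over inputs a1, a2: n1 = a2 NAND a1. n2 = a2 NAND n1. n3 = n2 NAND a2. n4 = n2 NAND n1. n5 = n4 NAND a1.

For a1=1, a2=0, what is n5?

1

n1 = 0 NAND 1 = 1
n2 = 0 NAND 1 = 1
n4 = 1 NAND 1 = 0
n5 = 0 NAND 1 = 1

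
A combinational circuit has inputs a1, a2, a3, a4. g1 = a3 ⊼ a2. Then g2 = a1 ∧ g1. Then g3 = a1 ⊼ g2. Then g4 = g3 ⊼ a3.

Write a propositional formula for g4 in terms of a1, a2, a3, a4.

(a1 ⊼ (a1 ∧ (a3 ⊼ a2))) ⊼ a3

g1 = a3 ⊼ a2
g2 = a1 ∧ g1 = a1 ∧ (a3 ⊼ a2)
g3 = a1 ⊼ g2 = a1 ⊼ (a1 ∧ (a3 ⊼ a2))
g4 = g3 ⊼ a3 = (a1 ⊼ (a1 ∧ (a3 ⊼ a2))) ⊼ a3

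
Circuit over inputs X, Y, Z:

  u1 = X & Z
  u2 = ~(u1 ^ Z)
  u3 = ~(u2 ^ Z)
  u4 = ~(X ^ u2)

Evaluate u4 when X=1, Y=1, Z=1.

u1 = 1 & 1 = 1
u2 = ~(1 ^ 1) = 1
u4 = ~(1 ^ 1) = 1

1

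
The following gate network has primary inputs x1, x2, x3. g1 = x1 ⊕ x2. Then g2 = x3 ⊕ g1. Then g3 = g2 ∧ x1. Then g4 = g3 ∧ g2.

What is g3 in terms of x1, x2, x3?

g1 = x1 ⊕ x2
g2 = x3 ⊕ g1 = x3 ⊕ (x1 ⊕ x2)
g3 = g2 ∧ x1 = (x3 ⊕ (x1 ⊕ x2)) ∧ x1

(x3 ⊕ (x1 ⊕ x2)) ∧ x1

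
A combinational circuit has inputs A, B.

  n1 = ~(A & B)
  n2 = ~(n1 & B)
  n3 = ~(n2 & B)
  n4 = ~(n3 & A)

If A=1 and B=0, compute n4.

n1 = ~(1 & 0) = 1
n2 = ~(1 & 0) = 1
n3 = ~(1 & 0) = 1
n4 = ~(1 & 1) = 0

0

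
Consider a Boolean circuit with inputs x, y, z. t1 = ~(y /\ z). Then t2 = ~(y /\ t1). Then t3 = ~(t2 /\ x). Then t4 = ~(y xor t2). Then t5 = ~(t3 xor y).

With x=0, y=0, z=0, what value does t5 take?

0

t1 = ~(0 /\ 0) = 1
t2 = ~(0 /\ 1) = 1
t3 = ~(1 /\ 0) = 1
t5 = ~(1 xor 0) = 0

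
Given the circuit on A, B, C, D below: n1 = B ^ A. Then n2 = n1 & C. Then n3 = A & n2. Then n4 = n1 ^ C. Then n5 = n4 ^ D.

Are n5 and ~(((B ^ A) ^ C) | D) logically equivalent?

n1 = B ^ A
n4 = n1 ^ C = (B ^ A) ^ C
n5 = n4 ^ D = ((B ^ A) ^ C) ^ D
At A=0, B=0, C=0, D=0: circuit gives 0, formula gives 1.

No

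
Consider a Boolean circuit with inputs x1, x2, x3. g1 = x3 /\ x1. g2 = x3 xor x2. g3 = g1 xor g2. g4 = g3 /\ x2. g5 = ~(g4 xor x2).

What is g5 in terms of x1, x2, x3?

~((((x3 /\ x1) xor (x3 xor x2)) /\ x2) xor x2)

g1 = x3 /\ x1
g2 = x3 xor x2
g3 = g1 xor g2 = (x3 /\ x1) xor (x3 xor x2)
g4 = g3 /\ x2 = ((x3 /\ x1) xor (x3 xor x2)) /\ x2
g5 = ~(g4 xor x2) = ~((((x3 /\ x1) xor (x3 xor x2)) /\ x2) xor x2)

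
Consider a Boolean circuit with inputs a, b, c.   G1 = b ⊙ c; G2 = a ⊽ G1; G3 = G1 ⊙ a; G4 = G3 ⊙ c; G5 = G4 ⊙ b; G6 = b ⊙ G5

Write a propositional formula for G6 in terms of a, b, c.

G1 = b ⊙ c
G3 = G1 ⊙ a = (b ⊙ c) ⊙ a
G4 = G3 ⊙ c = ((b ⊙ c) ⊙ a) ⊙ c
G5 = G4 ⊙ b = (((b ⊙ c) ⊙ a) ⊙ c) ⊙ b
G6 = b ⊙ G5 = b ⊙ ((((b ⊙ c) ⊙ a) ⊙ c) ⊙ b)

b ⊙ ((((b ⊙ c) ⊙ a) ⊙ c) ⊙ b)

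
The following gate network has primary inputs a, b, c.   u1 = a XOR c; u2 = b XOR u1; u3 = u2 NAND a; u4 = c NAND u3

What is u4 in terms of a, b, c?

u1 = a XOR c
u2 = b XOR u1 = b XOR (a XOR c)
u3 = u2 NAND a = (b XOR (a XOR c)) NAND a
u4 = c NAND u3 = c NAND ((b XOR (a XOR c)) NAND a)

c NAND ((b XOR (a XOR c)) NAND a)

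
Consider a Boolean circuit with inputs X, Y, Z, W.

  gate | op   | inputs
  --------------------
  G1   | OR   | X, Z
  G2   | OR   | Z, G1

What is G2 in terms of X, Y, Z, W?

G1 = X OR Z
G2 = Z OR G1 = Z OR (X OR Z)

Z OR (X OR Z)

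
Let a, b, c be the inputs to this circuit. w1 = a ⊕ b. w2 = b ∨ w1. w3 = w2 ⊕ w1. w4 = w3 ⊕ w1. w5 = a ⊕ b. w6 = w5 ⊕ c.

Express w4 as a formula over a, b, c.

((b ∨ (a ⊕ b)) ⊕ (a ⊕ b)) ⊕ (a ⊕ b)

w1 = a ⊕ b
w2 = b ∨ w1 = b ∨ (a ⊕ b)
w3 = w2 ⊕ w1 = (b ∨ (a ⊕ b)) ⊕ (a ⊕ b)
w4 = w3 ⊕ w1 = ((b ∨ (a ⊕ b)) ⊕ (a ⊕ b)) ⊕ (a ⊕ b)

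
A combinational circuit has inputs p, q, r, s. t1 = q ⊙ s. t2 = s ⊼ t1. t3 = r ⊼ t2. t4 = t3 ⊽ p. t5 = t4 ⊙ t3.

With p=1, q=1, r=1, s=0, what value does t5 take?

t1 = 1 ⊙ 0 = 0
t2 = 0 ⊼ 0 = 1
t3 = 1 ⊼ 1 = 0
t4 = 0 ⊽ 1 = 0
t5 = 0 ⊙ 0 = 1

1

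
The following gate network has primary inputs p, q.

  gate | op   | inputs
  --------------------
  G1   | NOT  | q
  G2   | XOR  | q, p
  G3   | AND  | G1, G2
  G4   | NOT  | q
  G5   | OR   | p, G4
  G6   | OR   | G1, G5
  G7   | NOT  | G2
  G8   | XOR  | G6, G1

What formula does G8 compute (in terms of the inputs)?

(NOT q OR (p OR NOT q)) XOR NOT q

G1 = NOT q
G4 = NOT q
G5 = p OR G4 = p OR NOT q
G6 = G1 OR G5 = NOT q OR (p OR NOT q)
G8 = G6 XOR G1 = (NOT q OR (p OR NOT q)) XOR NOT q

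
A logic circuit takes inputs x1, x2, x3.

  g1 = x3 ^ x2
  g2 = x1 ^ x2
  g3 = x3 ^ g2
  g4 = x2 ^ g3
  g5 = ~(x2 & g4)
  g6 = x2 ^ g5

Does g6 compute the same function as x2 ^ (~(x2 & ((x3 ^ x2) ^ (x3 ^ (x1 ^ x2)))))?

g2 = x1 ^ x2
g3 = x3 ^ g2 = x3 ^ (x1 ^ x2)
g4 = x2 ^ g3 = x2 ^ (x3 ^ (x1 ^ x2))
g5 = ~(x2 & g4) = ~(x2 & (x2 ^ (x3 ^ (x1 ^ x2))))
g6 = x2 ^ g5 = x2 ^ (~(x2 & (x2 ^ (x3 ^ (x1 ^ x2)))))
At x1=0, x2=1, x3=1: circuit gives 1, formula gives 0.

No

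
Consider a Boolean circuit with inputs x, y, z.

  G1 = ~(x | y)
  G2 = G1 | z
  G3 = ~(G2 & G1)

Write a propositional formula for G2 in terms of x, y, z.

(~(x | y)) | z

G1 = ~(x | y)
G2 = G1 | z = (~(x | y)) | z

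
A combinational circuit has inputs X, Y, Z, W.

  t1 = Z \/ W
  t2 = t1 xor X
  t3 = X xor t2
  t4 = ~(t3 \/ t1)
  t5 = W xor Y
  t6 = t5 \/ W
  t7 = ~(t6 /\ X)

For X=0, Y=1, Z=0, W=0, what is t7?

t5 = 0 xor 1 = 1
t6 = 1 \/ 0 = 1
t7 = ~(1 /\ 0) = 1

1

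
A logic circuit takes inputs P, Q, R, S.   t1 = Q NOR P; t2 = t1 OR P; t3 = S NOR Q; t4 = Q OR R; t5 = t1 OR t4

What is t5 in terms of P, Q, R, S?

(Q NOR P) OR (Q OR R)

t1 = Q NOR P
t4 = Q OR R
t5 = t1 OR t4 = (Q NOR P) OR (Q OR R)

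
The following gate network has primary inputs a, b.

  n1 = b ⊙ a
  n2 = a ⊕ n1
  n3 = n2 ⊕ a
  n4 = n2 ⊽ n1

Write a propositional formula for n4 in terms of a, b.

(a ⊕ (b ⊙ a)) ⊽ (b ⊙ a)

n1 = b ⊙ a
n2 = a ⊕ n1 = a ⊕ (b ⊙ a)
n4 = n2 ⊽ n1 = (a ⊕ (b ⊙ a)) ⊽ (b ⊙ a)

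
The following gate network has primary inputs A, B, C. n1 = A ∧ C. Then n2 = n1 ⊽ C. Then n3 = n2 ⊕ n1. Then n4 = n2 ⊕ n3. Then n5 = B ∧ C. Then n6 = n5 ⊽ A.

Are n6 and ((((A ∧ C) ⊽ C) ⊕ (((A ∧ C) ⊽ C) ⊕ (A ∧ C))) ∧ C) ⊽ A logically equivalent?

No

n5 = B ∧ C
n6 = n5 ⊽ A = (B ∧ C) ⊽ A
At A=0, B=1, C=1: circuit gives 0, formula gives 1.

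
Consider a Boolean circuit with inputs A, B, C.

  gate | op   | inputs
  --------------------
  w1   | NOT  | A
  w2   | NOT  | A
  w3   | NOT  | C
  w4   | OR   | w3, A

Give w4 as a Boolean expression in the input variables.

w3 = NOT C
w4 = w3 OR A = NOT C OR A

NOT C OR A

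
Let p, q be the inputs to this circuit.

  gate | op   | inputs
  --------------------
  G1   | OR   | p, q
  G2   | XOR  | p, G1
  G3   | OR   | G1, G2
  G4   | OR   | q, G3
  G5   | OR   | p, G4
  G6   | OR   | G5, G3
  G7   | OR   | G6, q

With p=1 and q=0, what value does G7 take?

G1 = 1 OR 0 = 1
G2 = 1 XOR 1 = 0
G3 = 1 OR 0 = 1
G4 = 0 OR 1 = 1
G5 = 1 OR 1 = 1
G6 = 1 OR 1 = 1
G7 = 1 OR 0 = 1

1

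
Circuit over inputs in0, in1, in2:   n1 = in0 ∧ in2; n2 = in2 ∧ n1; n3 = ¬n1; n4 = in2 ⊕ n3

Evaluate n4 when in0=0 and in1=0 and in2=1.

0

n1 = 0 ∧ 1 = 0
n3 = ¬0 = 1
n4 = 1 ⊕ 1 = 0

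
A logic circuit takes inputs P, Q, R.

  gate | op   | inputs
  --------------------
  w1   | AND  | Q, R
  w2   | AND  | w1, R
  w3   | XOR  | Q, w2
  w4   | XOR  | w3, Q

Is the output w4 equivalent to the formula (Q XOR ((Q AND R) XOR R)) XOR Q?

w1 = Q AND R
w2 = w1 AND R = (Q AND R) AND R
w3 = Q XOR w2 = Q XOR ((Q AND R) AND R)
w4 = w3 XOR Q = (Q XOR ((Q AND R) AND R)) XOR Q
At P=0, Q=0, R=1: circuit gives 0, formula gives 1.

No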